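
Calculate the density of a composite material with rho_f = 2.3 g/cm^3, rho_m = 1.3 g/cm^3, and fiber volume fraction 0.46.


rho_c = rho_f*Vf + rho_m*(1-Vf) = 2.3*0.46 + 1.3*0.54 = 1.76 g/cm^3

1.76 g/cm^3


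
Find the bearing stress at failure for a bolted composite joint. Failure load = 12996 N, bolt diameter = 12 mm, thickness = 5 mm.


sigma_br = F/(d*h) = 12996/(12*5) = 216.6 MPa

216.6 MPa


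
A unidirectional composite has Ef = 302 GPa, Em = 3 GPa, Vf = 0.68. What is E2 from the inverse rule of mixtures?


1/E2 = Vf/Ef + (1-Vf)/Em = 0.68/302 + 0.32/3
E2 = 9.18 GPa

9.18 GPa


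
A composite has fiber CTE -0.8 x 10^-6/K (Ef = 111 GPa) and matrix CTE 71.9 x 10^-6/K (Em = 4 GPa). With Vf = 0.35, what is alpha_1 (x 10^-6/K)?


E1 = Ef*Vf + Em*(1-Vf) = 41.45
alpha_1 = (alpha_f*Ef*Vf + alpha_m*Em*(1-Vf))/E1 = 3.76 x 10^-6/K

3.76 x 10^-6/K


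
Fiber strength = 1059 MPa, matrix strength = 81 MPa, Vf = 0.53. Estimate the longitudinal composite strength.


sigma_1 = sigma_f*Vf + sigma_m*(1-Vf) = 1059*0.53 + 81*0.47 = 599.3 MPa

599.3 MPa


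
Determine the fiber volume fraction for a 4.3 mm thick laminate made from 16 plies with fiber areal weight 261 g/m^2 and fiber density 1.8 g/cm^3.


Vf = n * FAW / (rho_f * h * 1000) = 16 * 261 / (1.8 * 4.3 * 1000) = 0.5395

0.5395


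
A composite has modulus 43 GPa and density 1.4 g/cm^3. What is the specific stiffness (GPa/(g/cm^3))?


Specific stiffness = E/rho = 43/1.4 = 30.7 GPa/(g/cm^3)

30.7 GPa/(g/cm^3)


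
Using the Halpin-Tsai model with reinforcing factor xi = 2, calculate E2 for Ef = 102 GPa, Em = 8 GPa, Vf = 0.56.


eta = (Ef/Em - 1)/(Ef/Em + xi) = (12.75 - 1)/(12.75 + 2) = 0.7966
E2 = Em*(1+xi*eta*Vf)/(1-eta*Vf) = 27.33 GPa

27.33 GPa


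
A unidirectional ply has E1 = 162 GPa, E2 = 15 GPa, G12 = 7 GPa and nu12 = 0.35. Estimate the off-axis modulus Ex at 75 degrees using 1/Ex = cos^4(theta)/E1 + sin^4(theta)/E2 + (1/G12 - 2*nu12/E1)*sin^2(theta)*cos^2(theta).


cos^4(75) = 0.004487, sin^4(75) = 0.870513, sin^2(75)*cos^2(75) = 0.0625
1/G12 - 2*nu12/E1 = 1/7 - 2*0.35/162 = 0.138536 GPa^-1
1/Ex = 0.004487/162 + 0.870513/15 + 0.138536*0.0625 = 0.0667204 GPa^-1
Ex = 14.99 GPa

14.99 GPa


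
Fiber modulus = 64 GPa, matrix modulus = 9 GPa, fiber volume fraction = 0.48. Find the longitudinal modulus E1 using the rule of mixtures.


E1 = Ef*Vf + Em*(1-Vf) = 64*0.48 + 9*0.52 = 35.4 GPa

35.4 GPa


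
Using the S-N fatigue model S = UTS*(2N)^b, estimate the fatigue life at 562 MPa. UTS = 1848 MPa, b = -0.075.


N = 0.5 * (S/UTS)^(1/b) = 0.5 * (562/1848)^(1/-0.075) = 3.9070e+06 cycles

3.9070e+06 cycles


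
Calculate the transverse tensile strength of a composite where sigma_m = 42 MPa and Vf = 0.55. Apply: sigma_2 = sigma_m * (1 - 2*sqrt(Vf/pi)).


factor = 1 - 2*sqrt(0.55/pi) = 0.1632
sigma_2 = 42 * 0.1632 = 6.85 MPa

6.85 MPa


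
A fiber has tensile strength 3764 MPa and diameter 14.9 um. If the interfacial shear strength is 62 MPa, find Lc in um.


Lc = sigma_f * d / (2 * tau_i) = 3764 * 14.9 / (2 * 62) = 452.3 um

452.3 um


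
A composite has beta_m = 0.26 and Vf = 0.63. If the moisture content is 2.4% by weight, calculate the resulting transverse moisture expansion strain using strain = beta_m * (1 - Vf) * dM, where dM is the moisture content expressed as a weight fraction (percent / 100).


dM = 2.4/100 = 0.024
strain = beta_m * (1-Vf) * dM = 0.26 * 0.37 * 0.024 = 0.0023088

0.0023088


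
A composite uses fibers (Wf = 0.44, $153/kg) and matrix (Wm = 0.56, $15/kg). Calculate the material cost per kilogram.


Cost = cost_f*Wf + cost_m*Wm = 153*0.44 + 15*0.56 = $75.72/kg

$75.72/kg


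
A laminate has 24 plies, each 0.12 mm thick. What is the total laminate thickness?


h = n * t_ply = 24 * 0.12 = 2.88 mm

2.88 mm


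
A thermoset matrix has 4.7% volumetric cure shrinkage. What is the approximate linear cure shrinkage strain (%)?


Linear shrinkage ≈ vol_shrink/3 = 4.7/3 = 1.567%

1.567%


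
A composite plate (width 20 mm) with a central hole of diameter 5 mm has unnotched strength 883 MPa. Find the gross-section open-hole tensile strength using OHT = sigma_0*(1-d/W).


OHT = sigma_0*(1-d/W) = 883*(1-5/20) = 662.3 MPa

662.3 MPa


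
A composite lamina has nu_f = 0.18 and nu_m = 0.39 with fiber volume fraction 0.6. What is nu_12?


nu_12 = nu_f*Vf + nu_m*(1-Vf) = 0.18*0.6 + 0.39*0.4 = 0.264

0.264


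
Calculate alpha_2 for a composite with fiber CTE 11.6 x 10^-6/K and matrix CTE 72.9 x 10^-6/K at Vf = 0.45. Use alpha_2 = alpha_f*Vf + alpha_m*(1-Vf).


alpha_2 = alpha_f*Vf + alpha_m*(1-Vf) = 11.6*0.45 + 72.9*0.55 = 45.3 x 10^-6/K

45.3 x 10^-6/K


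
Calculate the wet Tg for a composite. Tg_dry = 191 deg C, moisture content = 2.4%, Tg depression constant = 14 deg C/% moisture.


Tg_wet = Tg_dry - k*moisture = 191 - 14*2.4 = 157.4 deg C

157.4 deg C


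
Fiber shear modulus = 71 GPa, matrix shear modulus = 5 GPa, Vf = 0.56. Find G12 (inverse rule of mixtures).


1/G12 = Vf/Gf + (1-Vf)/Gm = 0.56/71 + 0.44/5
G12 = 10.43 GPa

10.43 GPa


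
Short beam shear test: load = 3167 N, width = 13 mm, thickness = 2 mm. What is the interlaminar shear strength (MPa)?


ILSS = 3F/(4bh) = 3*3167/(4*13*2) = 91.36 MPa

91.36 MPa


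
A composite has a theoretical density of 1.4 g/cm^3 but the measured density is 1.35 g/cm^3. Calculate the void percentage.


Void% = (rho_theo - rho_actual)/rho_theo * 100 = (1.4 - 1.35)/1.4 * 100 = 3.57%

3.57%


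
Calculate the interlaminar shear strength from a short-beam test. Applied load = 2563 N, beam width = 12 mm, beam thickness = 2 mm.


ILSS = 3F/(4bh) = 3*2563/(4*12*2) = 80.09 MPa

80.09 MPa


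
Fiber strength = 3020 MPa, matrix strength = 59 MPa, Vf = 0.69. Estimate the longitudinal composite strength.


sigma_1 = sigma_f*Vf + sigma_m*(1-Vf) = 3020*0.69 + 59*0.31 = 2102.1 MPa

2102.1 MPa


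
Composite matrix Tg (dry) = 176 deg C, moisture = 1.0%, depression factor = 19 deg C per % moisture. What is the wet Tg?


Tg_wet = Tg_dry - k*moisture = 176 - 19*1.0 = 157.0 deg C

157.0 deg C


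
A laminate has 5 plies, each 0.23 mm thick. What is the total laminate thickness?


h = n * t_ply = 5 * 0.23 = 1.15 mm

1.15 mm


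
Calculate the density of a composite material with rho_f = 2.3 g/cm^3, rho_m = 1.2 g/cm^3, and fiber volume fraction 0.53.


rho_c = rho_f*Vf + rho_m*(1-Vf) = 2.3*0.53 + 1.2*0.47 = 1.783 g/cm^3

1.783 g/cm^3


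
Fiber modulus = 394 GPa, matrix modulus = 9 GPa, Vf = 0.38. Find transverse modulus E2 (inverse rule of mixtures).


1/E2 = Vf/Ef + (1-Vf)/Em = 0.38/394 + 0.62/9
E2 = 14.32 GPa

14.32 GPa


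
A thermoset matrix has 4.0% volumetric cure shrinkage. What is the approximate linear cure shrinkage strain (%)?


Linear shrinkage ≈ vol_shrink/3 = 4.0/3 = 1.333%

1.333%


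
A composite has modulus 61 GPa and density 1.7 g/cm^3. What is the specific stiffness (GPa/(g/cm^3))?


Specific stiffness = E/rho = 61/1.7 = 35.9 GPa/(g/cm^3)

35.9 GPa/(g/cm^3)


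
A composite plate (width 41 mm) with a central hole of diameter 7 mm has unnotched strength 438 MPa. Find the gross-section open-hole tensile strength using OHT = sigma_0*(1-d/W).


OHT = sigma_0*(1-d/W) = 438*(1-7/41) = 363.2 MPa

363.2 MPa


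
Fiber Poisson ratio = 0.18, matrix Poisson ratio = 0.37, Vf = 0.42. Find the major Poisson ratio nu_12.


nu_12 = nu_f*Vf + nu_m*(1-Vf) = 0.18*0.42 + 0.37*0.58 = 0.2902

0.2902


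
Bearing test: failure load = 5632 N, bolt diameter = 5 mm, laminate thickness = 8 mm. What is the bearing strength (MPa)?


sigma_br = F/(d*h) = 5632/(5*8) = 140.8 MPa

140.8 MPa


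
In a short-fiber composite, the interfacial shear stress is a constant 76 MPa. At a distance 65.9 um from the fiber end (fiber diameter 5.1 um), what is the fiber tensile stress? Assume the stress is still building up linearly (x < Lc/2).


Force balance: sigma_f * (pi*d^2/4) = tau * (pi*d) * x  ->  sigma_f = 4 * tau * x / d
sigma_f = 4 * 76 * 65.9 / 5.1 = 3928.2 MPa

3928.2 MPa


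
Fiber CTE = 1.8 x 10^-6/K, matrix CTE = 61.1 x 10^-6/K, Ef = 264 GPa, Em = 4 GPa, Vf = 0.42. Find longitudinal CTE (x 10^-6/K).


E1 = Ef*Vf + Em*(1-Vf) = 113.2
alpha_1 = (alpha_f*Ef*Vf + alpha_m*Em*(1-Vf))/E1 = 3.02 x 10^-6/K

3.02 x 10^-6/K


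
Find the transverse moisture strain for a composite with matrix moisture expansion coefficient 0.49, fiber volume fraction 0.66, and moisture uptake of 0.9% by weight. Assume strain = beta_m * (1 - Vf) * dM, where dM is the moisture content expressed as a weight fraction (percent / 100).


dM = 0.9/100 = 0.009
strain = beta_m * (1-Vf) * dM = 0.49 * 0.34 * 0.009 = 0.0014994

0.0014994


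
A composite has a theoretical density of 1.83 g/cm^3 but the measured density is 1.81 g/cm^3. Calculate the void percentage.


Void% = (rho_theo - rho_actual)/rho_theo * 100 = (1.83 - 1.81)/1.83 * 100 = 1.09%

1.09%


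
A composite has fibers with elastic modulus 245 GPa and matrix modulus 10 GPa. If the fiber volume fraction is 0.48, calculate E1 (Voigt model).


E1 = Ef*Vf + Em*(1-Vf) = 245*0.48 + 10*0.52 = 122.8 GPa

122.8 GPa


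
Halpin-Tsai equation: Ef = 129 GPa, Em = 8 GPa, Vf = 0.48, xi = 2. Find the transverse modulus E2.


eta = (Ef/Em - 1)/(Ef/Em + xi) = (16.125 - 1)/(16.125 + 2) = 0.8345
E2 = Em*(1+xi*eta*Vf)/(1-eta*Vf) = 24.04 GPa

24.04 GPa


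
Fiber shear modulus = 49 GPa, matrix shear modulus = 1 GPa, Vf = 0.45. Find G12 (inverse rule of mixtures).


1/G12 = Vf/Gf + (1-Vf)/Gm = 0.45/49 + 0.55/1
G12 = 1.79 GPa

1.79 GPa


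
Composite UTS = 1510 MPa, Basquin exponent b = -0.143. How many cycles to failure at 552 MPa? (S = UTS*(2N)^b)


N = 0.5 * (S/UTS)^(1/b) = 0.5 * (552/1510)^(1/-0.143) = 569.0873 cycles

569.0873 cycles


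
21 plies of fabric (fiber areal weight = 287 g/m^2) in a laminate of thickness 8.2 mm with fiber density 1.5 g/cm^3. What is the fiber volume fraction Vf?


Vf = n * FAW / (rho_f * h * 1000) = 21 * 287 / (1.5 * 8.2 * 1000) = 0.49

0.49


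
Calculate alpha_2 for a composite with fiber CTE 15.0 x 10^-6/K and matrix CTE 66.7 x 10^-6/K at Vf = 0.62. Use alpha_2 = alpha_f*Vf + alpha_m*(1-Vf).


alpha_2 = alpha_f*Vf + alpha_m*(1-Vf) = 15.0*0.62 + 66.7*0.38 = 34.6 x 10^-6/K

34.6 x 10^-6/K


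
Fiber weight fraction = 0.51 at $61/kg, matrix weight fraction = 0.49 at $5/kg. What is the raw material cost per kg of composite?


Cost = cost_f*Wf + cost_m*Wm = 61*0.51 + 5*0.49 = $33.56/kg

$33.56/kg


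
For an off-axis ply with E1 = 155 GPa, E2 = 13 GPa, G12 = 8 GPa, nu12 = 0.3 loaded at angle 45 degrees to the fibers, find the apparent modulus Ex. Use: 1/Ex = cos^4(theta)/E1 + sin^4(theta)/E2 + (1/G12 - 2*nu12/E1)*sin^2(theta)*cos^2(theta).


cos^4(45) = 0.25, sin^4(45) = 0.25, sin^2(45)*cos^2(45) = 0.25
1/G12 - 2*nu12/E1 = 1/8 - 2*0.3/155 = 0.121129 GPa^-1
1/Ex = 0.25/155 + 0.25/13 + 0.121129*0.25 = 0.0511259 GPa^-1
Ex = 19.56 GPa

19.56 GPa


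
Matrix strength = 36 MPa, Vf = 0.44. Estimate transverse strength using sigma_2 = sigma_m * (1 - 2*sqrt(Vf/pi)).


factor = 1 - 2*sqrt(0.44/pi) = 0.2515
sigma_2 = 36 * 0.2515 = 9.05 MPa

9.05 MPa


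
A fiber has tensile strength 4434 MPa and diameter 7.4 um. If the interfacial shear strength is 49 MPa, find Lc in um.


Lc = sigma_f * d / (2 * tau_i) = 4434 * 7.4 / (2 * 49) = 334.8 um

334.8 um


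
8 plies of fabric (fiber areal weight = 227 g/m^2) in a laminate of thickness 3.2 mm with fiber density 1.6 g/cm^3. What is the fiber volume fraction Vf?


Vf = n * FAW / (rho_f * h * 1000) = 8 * 227 / (1.6 * 3.2 * 1000) = 0.3547

0.3547


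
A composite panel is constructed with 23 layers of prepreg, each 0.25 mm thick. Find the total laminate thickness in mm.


h = n * t_ply = 23 * 0.25 = 5.75 mm

5.75 mm


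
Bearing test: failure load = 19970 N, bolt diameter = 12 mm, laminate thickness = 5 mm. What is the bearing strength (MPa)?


sigma_br = F/(d*h) = 19970/(12*5) = 332.8 MPa

332.8 MPa


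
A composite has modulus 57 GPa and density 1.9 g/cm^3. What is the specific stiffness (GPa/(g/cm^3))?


Specific stiffness = E/rho = 57/1.9 = 30.0 GPa/(g/cm^3)

30.0 GPa/(g/cm^3)


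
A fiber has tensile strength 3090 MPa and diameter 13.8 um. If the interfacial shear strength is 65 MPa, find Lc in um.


Lc = sigma_f * d / (2 * tau_i) = 3090 * 13.8 / (2 * 65) = 328.0 um

328.0 um


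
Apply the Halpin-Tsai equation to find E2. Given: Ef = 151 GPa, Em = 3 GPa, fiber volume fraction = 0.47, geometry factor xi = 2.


eta = (Ef/Em - 1)/(Ef/Em + xi) = (50.3333 - 1)/(50.3333 + 2) = 0.9427
E2 = Em*(1+xi*eta*Vf)/(1-eta*Vf) = 10.16 GPa

10.16 GPa


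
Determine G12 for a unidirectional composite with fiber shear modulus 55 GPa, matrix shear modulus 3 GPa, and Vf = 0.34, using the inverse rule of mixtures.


1/G12 = Vf/Gf + (1-Vf)/Gm = 0.34/55 + 0.66/3
G12 = 4.42 GPa

4.42 GPa


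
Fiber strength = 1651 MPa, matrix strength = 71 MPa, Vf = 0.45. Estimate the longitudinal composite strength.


sigma_1 = sigma_f*Vf + sigma_m*(1-Vf) = 1651*0.45 + 71*0.55 = 782.0 MPa

782.0 MPa


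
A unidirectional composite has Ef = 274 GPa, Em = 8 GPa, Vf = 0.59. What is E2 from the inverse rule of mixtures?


1/E2 = Vf/Ef + (1-Vf)/Em = 0.59/274 + 0.41/8
E2 = 18.73 GPa

18.73 GPa


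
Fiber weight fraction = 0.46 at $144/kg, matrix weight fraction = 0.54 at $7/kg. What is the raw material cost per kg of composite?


Cost = cost_f*Wf + cost_m*Wm = 144*0.46 + 7*0.54 = $70.02/kg

$70.02/kg


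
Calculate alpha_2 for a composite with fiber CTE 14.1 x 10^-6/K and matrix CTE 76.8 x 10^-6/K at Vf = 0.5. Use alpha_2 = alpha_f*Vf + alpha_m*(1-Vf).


alpha_2 = alpha_f*Vf + alpha_m*(1-Vf) = 14.1*0.5 + 76.8*0.5 = 45.5 x 10^-6/K

45.5 x 10^-6/K


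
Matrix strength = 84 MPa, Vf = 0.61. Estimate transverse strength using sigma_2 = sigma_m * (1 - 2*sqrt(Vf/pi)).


factor = 1 - 2*sqrt(0.61/pi) = 0.1187
sigma_2 = 84 * 0.1187 = 9.97 MPa

9.97 MPa


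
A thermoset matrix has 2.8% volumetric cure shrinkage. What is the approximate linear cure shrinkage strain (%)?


Linear shrinkage ≈ vol_shrink/3 = 2.8/3 = 0.933%

0.933%


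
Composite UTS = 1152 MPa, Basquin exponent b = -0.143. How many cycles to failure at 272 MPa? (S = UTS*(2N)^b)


N = 0.5 * (S/UTS)^(1/b) = 0.5 * (272/1152)^(1/-0.143) = 12099.6060 cycles

12099.6060 cycles


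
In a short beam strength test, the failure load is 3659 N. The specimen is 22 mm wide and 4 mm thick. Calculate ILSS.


ILSS = 3F/(4bh) = 3*3659/(4*22*4) = 31.18 MPa

31.18 MPa


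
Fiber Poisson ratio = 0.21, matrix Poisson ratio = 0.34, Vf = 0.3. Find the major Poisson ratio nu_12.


nu_12 = nu_f*Vf + nu_m*(1-Vf) = 0.21*0.3 + 0.34*0.7 = 0.301

0.301


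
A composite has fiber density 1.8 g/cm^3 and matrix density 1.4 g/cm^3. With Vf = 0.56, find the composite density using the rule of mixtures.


rho_c = rho_f*Vf + rho_m*(1-Vf) = 1.8*0.56 + 1.4*0.44 = 1.624 g/cm^3

1.624 g/cm^3


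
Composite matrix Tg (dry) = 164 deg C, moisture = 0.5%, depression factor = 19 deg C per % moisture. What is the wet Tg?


Tg_wet = Tg_dry - k*moisture = 164 - 19*0.5 = 154.5 deg C

154.5 deg C


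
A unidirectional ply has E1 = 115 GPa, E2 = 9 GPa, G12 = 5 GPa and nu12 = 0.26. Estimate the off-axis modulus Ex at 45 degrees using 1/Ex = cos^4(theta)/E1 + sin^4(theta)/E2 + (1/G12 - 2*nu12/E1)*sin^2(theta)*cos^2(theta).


cos^4(45) = 0.25, sin^4(45) = 0.25, sin^2(45)*cos^2(45) = 0.25
1/G12 - 2*nu12/E1 = 1/5 - 2*0.26/115 = 0.195478 GPa^-1
1/Ex = 0.25/115 + 0.25/9 + 0.195478*0.25 = 0.0788213 GPa^-1
Ex = 12.69 GPa

12.69 GPa


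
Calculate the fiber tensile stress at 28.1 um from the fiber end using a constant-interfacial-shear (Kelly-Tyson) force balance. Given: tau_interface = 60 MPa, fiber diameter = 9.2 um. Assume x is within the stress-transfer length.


Force balance: sigma_f * (pi*d^2/4) = tau * (pi*d) * x  ->  sigma_f = 4 * tau * x / d
sigma_f = 4 * 60 * 28.1 / 9.2 = 733.0 MPa

733.0 MPa


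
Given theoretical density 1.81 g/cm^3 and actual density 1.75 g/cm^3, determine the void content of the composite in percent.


Void% = (rho_theo - rho_actual)/rho_theo * 100 = (1.81 - 1.75)/1.81 * 100 = 3.31%

3.31%


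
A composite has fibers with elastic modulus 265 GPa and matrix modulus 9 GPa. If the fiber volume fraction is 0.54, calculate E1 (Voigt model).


E1 = Ef*Vf + Em*(1-Vf) = 265*0.54 + 9*0.46 = 147.24 GPa

147.24 GPa


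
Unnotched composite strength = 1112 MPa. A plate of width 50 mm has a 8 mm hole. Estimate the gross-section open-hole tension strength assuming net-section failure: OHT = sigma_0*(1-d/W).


OHT = sigma_0*(1-d/W) = 1112*(1-8/50) = 934.1 MPa

934.1 MPa


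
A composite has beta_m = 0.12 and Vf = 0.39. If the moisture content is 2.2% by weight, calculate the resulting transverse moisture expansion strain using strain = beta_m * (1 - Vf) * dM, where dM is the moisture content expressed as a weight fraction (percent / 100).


dM = 2.2/100 = 0.022
strain = beta_m * (1-Vf) * dM = 0.12 * 0.61 * 0.022 = 0.0016104

0.0016104


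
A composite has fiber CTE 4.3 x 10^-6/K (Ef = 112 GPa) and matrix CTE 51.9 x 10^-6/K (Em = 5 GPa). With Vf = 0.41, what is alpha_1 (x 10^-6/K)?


E1 = Ef*Vf + Em*(1-Vf) = 48.87
alpha_1 = (alpha_f*Ef*Vf + alpha_m*Em*(1-Vf))/E1 = 7.17 x 10^-6/K

7.17 x 10^-6/K


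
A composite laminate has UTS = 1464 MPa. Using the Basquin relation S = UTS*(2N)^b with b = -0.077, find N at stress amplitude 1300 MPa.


N = 0.5 * (S/UTS)^(1/b) = 0.5 * (1300/1464)^(1/-0.077) = 2.3392 cycles

2.3392 cycles


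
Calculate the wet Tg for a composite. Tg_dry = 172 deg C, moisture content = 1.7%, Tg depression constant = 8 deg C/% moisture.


Tg_wet = Tg_dry - k*moisture = 172 - 8*1.7 = 158.4 deg C

158.4 deg C


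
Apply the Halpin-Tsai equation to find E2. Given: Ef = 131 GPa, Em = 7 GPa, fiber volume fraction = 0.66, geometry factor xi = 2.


eta = (Ef/Em - 1)/(Ef/Em + xi) = (18.7143 - 1)/(18.7143 + 2) = 0.8552
E2 = Em*(1+xi*eta*Vf)/(1-eta*Vf) = 34.21 GPa

34.21 GPa


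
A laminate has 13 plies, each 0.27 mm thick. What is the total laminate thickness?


h = n * t_ply = 13 * 0.27 = 3.51 mm

3.51 mm


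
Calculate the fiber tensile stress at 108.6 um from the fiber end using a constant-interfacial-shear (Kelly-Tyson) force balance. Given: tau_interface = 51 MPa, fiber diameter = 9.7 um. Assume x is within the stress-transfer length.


Force balance: sigma_f * (pi*d^2/4) = tau * (pi*d) * x  ->  sigma_f = 4 * tau * x / d
sigma_f = 4 * 51 * 108.6 / 9.7 = 2284.0 MPa

2284.0 MPa


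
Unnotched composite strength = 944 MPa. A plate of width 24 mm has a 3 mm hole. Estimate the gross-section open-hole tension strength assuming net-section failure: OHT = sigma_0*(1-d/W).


OHT = sigma_0*(1-d/W) = 944*(1-3/24) = 826.0 MPa

826.0 MPa


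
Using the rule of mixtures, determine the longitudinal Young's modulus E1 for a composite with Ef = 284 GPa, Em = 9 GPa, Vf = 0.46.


E1 = Ef*Vf + Em*(1-Vf) = 284*0.46 + 9*0.54 = 135.5 GPa

135.5 GPa


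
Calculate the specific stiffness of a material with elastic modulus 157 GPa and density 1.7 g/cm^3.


Specific stiffness = E/rho = 157/1.7 = 92.4 GPa/(g/cm^3)

92.4 GPa/(g/cm^3)


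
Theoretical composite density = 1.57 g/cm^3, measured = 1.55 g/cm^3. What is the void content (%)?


Void% = (rho_theo - rho_actual)/rho_theo * 100 = (1.57 - 1.55)/1.57 * 100 = 1.27%

1.27%


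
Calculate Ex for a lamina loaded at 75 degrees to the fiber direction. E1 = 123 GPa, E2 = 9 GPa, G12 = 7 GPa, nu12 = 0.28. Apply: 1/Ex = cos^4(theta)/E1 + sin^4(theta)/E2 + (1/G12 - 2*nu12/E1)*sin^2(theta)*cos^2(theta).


cos^4(75) = 0.004487, sin^4(75) = 0.870513, sin^2(75)*cos^2(75) = 0.0625
1/G12 - 2*nu12/E1 = 1/7 - 2*0.28/123 = 0.138304 GPa^-1
1/Ex = 0.004487/123 + 0.870513/9 + 0.138304*0.0625 = 0.1054041 GPa^-1
Ex = 9.49 GPa

9.49 GPa


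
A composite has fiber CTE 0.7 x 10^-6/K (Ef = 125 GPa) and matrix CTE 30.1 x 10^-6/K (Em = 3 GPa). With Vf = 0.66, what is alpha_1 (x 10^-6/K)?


E1 = Ef*Vf + Em*(1-Vf) = 83.52
alpha_1 = (alpha_f*Ef*Vf + alpha_m*Em*(1-Vf))/E1 = 1.06 x 10^-6/K

1.06 x 10^-6/K


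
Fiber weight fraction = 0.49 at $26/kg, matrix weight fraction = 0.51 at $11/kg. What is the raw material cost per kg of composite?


Cost = cost_f*Wf + cost_m*Wm = 26*0.49 + 11*0.51 = $18.35/kg

$18.35/kg


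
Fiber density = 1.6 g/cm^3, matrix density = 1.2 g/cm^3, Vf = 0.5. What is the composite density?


rho_c = rho_f*Vf + rho_m*(1-Vf) = 1.6*0.5 + 1.2*0.5 = 1.4 g/cm^3

1.4 g/cm^3


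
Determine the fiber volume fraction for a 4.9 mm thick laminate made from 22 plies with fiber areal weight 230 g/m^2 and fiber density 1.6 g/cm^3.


Vf = n * FAW / (rho_f * h * 1000) = 22 * 230 / (1.6 * 4.9 * 1000) = 0.6454

0.6454


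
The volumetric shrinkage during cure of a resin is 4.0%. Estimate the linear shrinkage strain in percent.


Linear shrinkage ≈ vol_shrink/3 = 4.0/3 = 1.333%

1.333%


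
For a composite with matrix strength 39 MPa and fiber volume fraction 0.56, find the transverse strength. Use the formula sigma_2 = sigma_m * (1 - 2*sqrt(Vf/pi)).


factor = 1 - 2*sqrt(0.56/pi) = 0.1556
sigma_2 = 39 * 0.1556 = 6.07 MPa

6.07 MPa


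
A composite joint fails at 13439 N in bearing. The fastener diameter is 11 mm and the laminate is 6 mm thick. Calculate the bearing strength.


sigma_br = F/(d*h) = 13439/(11*6) = 203.6 MPa

203.6 MPa


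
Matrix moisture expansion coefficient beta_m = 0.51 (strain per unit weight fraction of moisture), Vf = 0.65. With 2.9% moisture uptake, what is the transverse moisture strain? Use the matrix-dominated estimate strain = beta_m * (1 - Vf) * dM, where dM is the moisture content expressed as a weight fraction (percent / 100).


dM = 2.9/100 = 0.029
strain = beta_m * (1-Vf) * dM = 0.51 * 0.35 * 0.029 = 0.0051765

0.0051765


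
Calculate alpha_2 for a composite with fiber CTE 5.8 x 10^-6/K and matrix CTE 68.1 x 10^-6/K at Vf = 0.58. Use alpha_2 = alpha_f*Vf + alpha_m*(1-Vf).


alpha_2 = alpha_f*Vf + alpha_m*(1-Vf) = 5.8*0.58 + 68.1*0.42 = 32.0 x 10^-6/K

32.0 x 10^-6/K


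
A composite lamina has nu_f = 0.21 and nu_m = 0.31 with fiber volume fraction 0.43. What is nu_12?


nu_12 = nu_f*Vf + nu_m*(1-Vf) = 0.21*0.43 + 0.31*0.57 = 0.267

0.267


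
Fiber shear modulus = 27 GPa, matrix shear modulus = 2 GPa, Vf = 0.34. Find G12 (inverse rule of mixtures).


1/G12 = Vf/Gf + (1-Vf)/Gm = 0.34/27 + 0.66/2
G12 = 2.92 GPa

2.92 GPa


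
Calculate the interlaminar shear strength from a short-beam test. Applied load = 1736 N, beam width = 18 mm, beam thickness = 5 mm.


ILSS = 3F/(4bh) = 3*1736/(4*18*5) = 14.47 MPa

14.47 MPa


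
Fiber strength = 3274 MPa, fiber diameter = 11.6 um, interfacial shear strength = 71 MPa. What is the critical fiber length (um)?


Lc = sigma_f * d / (2 * tau_i) = 3274 * 11.6 / (2 * 71) = 267.5 um

267.5 um


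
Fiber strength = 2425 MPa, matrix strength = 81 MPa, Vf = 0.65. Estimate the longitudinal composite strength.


sigma_1 = sigma_f*Vf + sigma_m*(1-Vf) = 2425*0.65 + 81*0.35 = 1604.6 MPa

1604.6 MPa


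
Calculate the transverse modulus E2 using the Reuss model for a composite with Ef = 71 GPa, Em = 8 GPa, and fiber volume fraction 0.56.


1/E2 = Vf/Ef + (1-Vf)/Em = 0.56/71 + 0.44/8
E2 = 15.9 GPa

15.9 GPa


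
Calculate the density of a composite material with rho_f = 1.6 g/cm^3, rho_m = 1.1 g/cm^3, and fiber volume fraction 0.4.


rho_c = rho_f*Vf + rho_m*(1-Vf) = 1.6*0.4 + 1.1*0.6 = 1.3 g/cm^3

1.3 g/cm^3


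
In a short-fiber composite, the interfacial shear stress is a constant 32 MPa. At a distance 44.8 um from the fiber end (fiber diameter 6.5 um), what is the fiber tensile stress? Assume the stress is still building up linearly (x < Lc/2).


Force balance: sigma_f * (pi*d^2/4) = tau * (pi*d) * x  ->  sigma_f = 4 * tau * x / d
sigma_f = 4 * 32 * 44.8 / 6.5 = 882.2 MPa

882.2 MPa


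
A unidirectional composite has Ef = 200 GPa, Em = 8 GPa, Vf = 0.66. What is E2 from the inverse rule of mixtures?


1/E2 = Vf/Ef + (1-Vf)/Em = 0.66/200 + 0.34/8
E2 = 21.83 GPa

21.83 GPa


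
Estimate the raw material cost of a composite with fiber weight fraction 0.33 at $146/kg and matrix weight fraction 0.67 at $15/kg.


Cost = cost_f*Wf + cost_m*Wm = 146*0.33 + 15*0.67 = $58.23/kg

$58.23/kg


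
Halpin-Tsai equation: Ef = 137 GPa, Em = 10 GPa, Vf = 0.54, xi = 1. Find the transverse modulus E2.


eta = (Ef/Em - 1)/(Ef/Em + xi) = (13.7 - 1)/(13.7 + 1) = 0.8639
E2 = Em*(1+xi*eta*Vf)/(1-eta*Vf) = 27.49 GPa

27.49 GPa


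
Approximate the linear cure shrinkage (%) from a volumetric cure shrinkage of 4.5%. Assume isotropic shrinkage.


Linear shrinkage ≈ vol_shrink/3 = 4.5/3 = 1.5%

1.5%


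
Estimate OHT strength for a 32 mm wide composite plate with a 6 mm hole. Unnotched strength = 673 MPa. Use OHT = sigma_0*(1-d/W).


OHT = sigma_0*(1-d/W) = 673*(1-6/32) = 546.8 MPa

546.8 MPa


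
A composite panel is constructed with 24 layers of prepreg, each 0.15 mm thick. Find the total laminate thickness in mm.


h = n * t_ply = 24 * 0.15 = 3.6 mm

3.6 mm


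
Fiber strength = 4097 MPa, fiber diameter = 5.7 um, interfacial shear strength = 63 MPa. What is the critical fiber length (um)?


Lc = sigma_f * d / (2 * tau_i) = 4097 * 5.7 / (2 * 63) = 185.3 um

185.3 um


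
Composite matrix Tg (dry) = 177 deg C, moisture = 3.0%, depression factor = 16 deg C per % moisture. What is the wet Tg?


Tg_wet = Tg_dry - k*moisture = 177 - 16*3.0 = 129.0 deg C

129.0 deg C


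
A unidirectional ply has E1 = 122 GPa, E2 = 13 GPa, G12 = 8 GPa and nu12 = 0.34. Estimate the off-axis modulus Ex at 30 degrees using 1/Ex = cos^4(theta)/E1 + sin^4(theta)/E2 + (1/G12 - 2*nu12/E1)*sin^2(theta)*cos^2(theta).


cos^4(30) = 0.5625, sin^4(30) = 0.0625, sin^2(30)*cos^2(30) = 0.1875
1/G12 - 2*nu12/E1 = 1/8 - 2*0.34/122 = 0.119426 GPa^-1
1/Ex = 0.5625/122 + 0.0625/13 + 0.119426*0.1875 = 0.0318108 GPa^-1
Ex = 31.44 GPa

31.44 GPa


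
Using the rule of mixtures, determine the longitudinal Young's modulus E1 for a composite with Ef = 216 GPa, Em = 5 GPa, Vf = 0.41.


E1 = Ef*Vf + Em*(1-Vf) = 216*0.41 + 5*0.59 = 91.51 GPa

91.51 GPa


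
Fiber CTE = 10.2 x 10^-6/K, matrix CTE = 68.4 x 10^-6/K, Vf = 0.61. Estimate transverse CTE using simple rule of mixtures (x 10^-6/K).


alpha_2 = alpha_f*Vf + alpha_m*(1-Vf) = 10.2*0.61 + 68.4*0.39 = 32.9 x 10^-6/K

32.9 x 10^-6/K


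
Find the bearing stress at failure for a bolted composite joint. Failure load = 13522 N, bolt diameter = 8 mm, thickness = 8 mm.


sigma_br = F/(d*h) = 13522/(8*8) = 211.3 MPa

211.3 MPa


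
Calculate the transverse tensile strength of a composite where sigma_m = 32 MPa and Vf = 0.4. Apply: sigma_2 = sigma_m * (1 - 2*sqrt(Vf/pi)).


factor = 1 - 2*sqrt(0.4/pi) = 0.2864
sigma_2 = 32 * 0.2864 = 9.16 MPa

9.16 MPa


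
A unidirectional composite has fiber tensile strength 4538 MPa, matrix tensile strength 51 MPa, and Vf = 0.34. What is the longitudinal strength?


sigma_1 = sigma_f*Vf + sigma_m*(1-Vf) = 4538*0.34 + 51*0.66 = 1576.6 MPa

1576.6 MPa


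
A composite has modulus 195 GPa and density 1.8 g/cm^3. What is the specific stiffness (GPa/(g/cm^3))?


Specific stiffness = E/rho = 195/1.8 = 108.3 GPa/(g/cm^3)

108.3 GPa/(g/cm^3)


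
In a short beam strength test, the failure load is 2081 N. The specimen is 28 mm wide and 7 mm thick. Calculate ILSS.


ILSS = 3F/(4bh) = 3*2081/(4*28*7) = 7.96 MPa

7.96 MPa


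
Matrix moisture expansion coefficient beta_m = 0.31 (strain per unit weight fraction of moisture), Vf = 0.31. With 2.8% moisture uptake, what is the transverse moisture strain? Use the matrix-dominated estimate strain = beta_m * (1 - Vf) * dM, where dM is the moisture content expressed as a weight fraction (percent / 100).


dM = 2.8/100 = 0.028
strain = beta_m * (1-Vf) * dM = 0.31 * 0.69 * 0.028 = 0.0059892

0.0059892


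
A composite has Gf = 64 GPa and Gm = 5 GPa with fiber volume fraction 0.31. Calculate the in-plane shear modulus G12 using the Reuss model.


1/G12 = Vf/Gf + (1-Vf)/Gm = 0.31/64 + 0.69/5
G12 = 7.0 GPa

7.0 GPa


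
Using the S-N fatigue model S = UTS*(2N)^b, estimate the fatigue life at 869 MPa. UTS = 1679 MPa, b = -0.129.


N = 0.5 * (S/UTS)^(1/b) = 0.5 * (869/1679)^(1/-0.129) = 82.4639 cycles

82.4639 cycles


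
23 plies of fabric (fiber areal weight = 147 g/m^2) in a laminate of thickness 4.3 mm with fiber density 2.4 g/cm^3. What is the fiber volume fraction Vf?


Vf = n * FAW / (rho_f * h * 1000) = 23 * 147 / (2.4 * 4.3 * 1000) = 0.3276

0.3276


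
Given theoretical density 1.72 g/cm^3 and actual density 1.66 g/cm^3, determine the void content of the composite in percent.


Void% = (rho_theo - rho_actual)/rho_theo * 100 = (1.72 - 1.66)/1.72 * 100 = 3.49%

3.49%


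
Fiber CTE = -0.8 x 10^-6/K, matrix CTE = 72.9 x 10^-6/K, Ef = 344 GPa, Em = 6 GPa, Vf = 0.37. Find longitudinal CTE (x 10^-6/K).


E1 = Ef*Vf + Em*(1-Vf) = 131.06
alpha_1 = (alpha_f*Ef*Vf + alpha_m*Em*(1-Vf))/E1 = 1.33 x 10^-6/K

1.33 x 10^-6/K


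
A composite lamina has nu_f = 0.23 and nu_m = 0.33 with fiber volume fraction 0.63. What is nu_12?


nu_12 = nu_f*Vf + nu_m*(1-Vf) = 0.23*0.63 + 0.33*0.37 = 0.267

0.267


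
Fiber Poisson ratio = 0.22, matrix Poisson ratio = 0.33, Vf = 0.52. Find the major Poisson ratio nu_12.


nu_12 = nu_f*Vf + nu_m*(1-Vf) = 0.22*0.52 + 0.33*0.48 = 0.2728

0.2728


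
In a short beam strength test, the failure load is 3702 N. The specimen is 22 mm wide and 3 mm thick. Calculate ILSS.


ILSS = 3F/(4bh) = 3*3702/(4*22*3) = 42.07 MPa

42.07 MPa


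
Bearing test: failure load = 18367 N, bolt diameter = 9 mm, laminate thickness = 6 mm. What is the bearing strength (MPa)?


sigma_br = F/(d*h) = 18367/(9*6) = 340.1 MPa

340.1 MPa


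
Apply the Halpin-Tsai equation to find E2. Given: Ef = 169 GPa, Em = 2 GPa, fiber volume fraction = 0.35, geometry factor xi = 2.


eta = (Ef/Em - 1)/(Ef/Em + xi) = (84.5 - 1)/(84.5 + 2) = 0.9653
E2 = Em*(1+xi*eta*Vf)/(1-eta*Vf) = 5.06 GPa

5.06 GPa


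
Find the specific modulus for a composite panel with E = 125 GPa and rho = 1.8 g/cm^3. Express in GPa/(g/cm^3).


Specific stiffness = E/rho = 125/1.8 = 69.4 GPa/(g/cm^3)

69.4 GPa/(g/cm^3)


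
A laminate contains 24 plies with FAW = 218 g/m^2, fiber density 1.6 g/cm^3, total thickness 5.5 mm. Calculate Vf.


Vf = n * FAW / (rho_f * h * 1000) = 24 * 218 / (1.6 * 5.5 * 1000) = 0.5945

0.5945


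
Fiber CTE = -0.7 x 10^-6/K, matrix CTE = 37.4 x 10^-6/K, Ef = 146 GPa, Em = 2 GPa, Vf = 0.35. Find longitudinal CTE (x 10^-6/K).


E1 = Ef*Vf + Em*(1-Vf) = 52.4
alpha_1 = (alpha_f*Ef*Vf + alpha_m*Em*(1-Vf))/E1 = 0.25 x 10^-6/K

0.25 x 10^-6/K


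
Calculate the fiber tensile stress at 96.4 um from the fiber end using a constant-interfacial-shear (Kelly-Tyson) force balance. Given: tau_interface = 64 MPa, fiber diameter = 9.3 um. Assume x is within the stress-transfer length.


Force balance: sigma_f * (pi*d^2/4) = tau * (pi*d) * x  ->  sigma_f = 4 * tau * x / d
sigma_f = 4 * 64 * 96.4 / 9.3 = 2653.6 MPa

2653.6 MPa


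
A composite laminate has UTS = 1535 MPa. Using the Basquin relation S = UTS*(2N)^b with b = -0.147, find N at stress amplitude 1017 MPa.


N = 0.5 * (S/UTS)^(1/b) = 0.5 * (1017/1535)^(1/-0.147) = 8.2264 cycles

8.2264 cycles


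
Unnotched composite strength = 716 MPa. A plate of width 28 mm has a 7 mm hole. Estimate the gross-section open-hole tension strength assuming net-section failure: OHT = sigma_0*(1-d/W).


OHT = sigma_0*(1-d/W) = 716*(1-7/28) = 537.0 MPa

537.0 MPa


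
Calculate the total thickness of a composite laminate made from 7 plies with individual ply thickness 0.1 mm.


h = n * t_ply = 7 * 0.1 = 0.7 mm

0.7 mm


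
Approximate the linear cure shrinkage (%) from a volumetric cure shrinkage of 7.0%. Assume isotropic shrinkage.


Linear shrinkage ≈ vol_shrink/3 = 7.0/3 = 2.333%

2.333%


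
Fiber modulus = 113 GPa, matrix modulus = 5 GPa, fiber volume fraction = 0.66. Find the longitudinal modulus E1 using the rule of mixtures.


E1 = Ef*Vf + Em*(1-Vf) = 113*0.66 + 5*0.34 = 76.28 GPa

76.28 GPa


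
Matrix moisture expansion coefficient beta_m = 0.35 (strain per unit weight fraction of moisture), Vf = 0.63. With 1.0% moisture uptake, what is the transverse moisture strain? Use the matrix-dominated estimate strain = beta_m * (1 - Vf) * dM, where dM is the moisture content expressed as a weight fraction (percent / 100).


dM = 1.0/100 = 0.01
strain = beta_m * (1-Vf) * dM = 0.35 * 0.37 * 0.01 = 0.001295

0.001295


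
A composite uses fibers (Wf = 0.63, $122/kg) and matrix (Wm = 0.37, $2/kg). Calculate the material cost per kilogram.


Cost = cost_f*Wf + cost_m*Wm = 122*0.63 + 2*0.37 = $77.6/kg

$77.6/kg


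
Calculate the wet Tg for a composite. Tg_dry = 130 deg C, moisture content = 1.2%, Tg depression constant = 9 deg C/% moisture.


Tg_wet = Tg_dry - k*moisture = 130 - 9*1.2 = 119.2 deg C

119.2 deg C


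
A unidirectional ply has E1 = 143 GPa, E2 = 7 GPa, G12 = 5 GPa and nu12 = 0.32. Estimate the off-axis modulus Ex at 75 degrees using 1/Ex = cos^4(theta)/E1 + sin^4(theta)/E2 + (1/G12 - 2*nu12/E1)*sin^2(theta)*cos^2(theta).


cos^4(75) = 0.004487, sin^4(75) = 0.870513, sin^2(75)*cos^2(75) = 0.0625
1/G12 - 2*nu12/E1 = 1/5 - 2*0.32/143 = 0.195524 GPa^-1
1/Ex = 0.004487/143 + 0.870513/7 + 0.195524*0.0625 = 0.1366106 GPa^-1
Ex = 7.32 GPa

7.32 GPa


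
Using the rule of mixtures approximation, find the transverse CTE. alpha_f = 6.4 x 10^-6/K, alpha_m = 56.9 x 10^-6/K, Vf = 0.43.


alpha_2 = alpha_f*Vf + alpha_m*(1-Vf) = 6.4*0.43 + 56.9*0.57 = 35.2 x 10^-6/K

35.2 x 10^-6/K


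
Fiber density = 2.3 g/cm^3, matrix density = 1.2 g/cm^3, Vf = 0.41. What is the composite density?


rho_c = rho_f*Vf + rho_m*(1-Vf) = 2.3*0.41 + 1.2*0.59 = 1.651 g/cm^3

1.651 g/cm^3


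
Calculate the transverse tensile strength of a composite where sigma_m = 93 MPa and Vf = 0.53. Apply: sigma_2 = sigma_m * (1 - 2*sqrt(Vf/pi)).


factor = 1 - 2*sqrt(0.53/pi) = 0.1785
sigma_2 = 93 * 0.1785 = 16.6 MPa

16.6 MPa


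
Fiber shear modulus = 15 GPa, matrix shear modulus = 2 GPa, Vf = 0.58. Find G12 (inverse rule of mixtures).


1/G12 = Vf/Gf + (1-Vf)/Gm = 0.58/15 + 0.42/2
G12 = 4.02 GPa

4.02 GPa


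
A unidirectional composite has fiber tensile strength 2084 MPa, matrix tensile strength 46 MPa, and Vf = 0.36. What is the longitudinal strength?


sigma_1 = sigma_f*Vf + sigma_m*(1-Vf) = 2084*0.36 + 46*0.64 = 779.7 MPa

779.7 MPa


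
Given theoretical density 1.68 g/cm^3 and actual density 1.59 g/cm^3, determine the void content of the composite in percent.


Void% = (rho_theo - rho_actual)/rho_theo * 100 = (1.68 - 1.59)/1.68 * 100 = 5.36%

5.36%


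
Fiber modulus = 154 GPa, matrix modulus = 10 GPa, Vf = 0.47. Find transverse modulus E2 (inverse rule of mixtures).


1/E2 = Vf/Ef + (1-Vf)/Em = 0.47/154 + 0.53/10
E2 = 17.84 GPa

17.84 GPa


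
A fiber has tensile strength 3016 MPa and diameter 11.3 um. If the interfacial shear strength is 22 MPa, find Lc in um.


Lc = sigma_f * d / (2 * tau_i) = 3016 * 11.3 / (2 * 22) = 774.6 um

774.6 um


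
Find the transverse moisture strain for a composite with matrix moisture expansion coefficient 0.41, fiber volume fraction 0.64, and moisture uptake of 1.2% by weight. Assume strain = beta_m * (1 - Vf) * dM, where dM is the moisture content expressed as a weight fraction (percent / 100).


dM = 1.2/100 = 0.012
strain = beta_m * (1-Vf) * dM = 0.41 * 0.36 * 0.012 = 0.0017712

0.0017712


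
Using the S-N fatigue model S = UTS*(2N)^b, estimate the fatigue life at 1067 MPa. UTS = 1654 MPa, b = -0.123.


N = 0.5 * (S/UTS)^(1/b) = 0.5 * (1067/1654)^(1/-0.123) = 17.6483 cycles

17.6483 cycles


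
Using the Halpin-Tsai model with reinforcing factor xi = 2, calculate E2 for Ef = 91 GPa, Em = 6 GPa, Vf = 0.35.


eta = (Ef/Em - 1)/(Ef/Em + xi) = (15.1667 - 1)/(15.1667 + 2) = 0.8252
E2 = Em*(1+xi*eta*Vf)/(1-eta*Vf) = 13.31 GPa

13.31 GPa


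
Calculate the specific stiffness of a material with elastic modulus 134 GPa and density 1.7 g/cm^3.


Specific stiffness = E/rho = 134/1.7 = 78.8 GPa/(g/cm^3)

78.8 GPa/(g/cm^3)


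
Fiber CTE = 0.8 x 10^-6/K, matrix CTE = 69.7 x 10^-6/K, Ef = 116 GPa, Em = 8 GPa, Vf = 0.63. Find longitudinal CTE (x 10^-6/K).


E1 = Ef*Vf + Em*(1-Vf) = 76.04
alpha_1 = (alpha_f*Ef*Vf + alpha_m*Em*(1-Vf))/E1 = 3.48 x 10^-6/K

3.48 x 10^-6/K


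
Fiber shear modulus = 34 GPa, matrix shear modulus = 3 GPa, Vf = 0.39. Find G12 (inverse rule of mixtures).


1/G12 = Vf/Gf + (1-Vf)/Gm = 0.39/34 + 0.61/3
G12 = 4.66 GPa

4.66 GPa


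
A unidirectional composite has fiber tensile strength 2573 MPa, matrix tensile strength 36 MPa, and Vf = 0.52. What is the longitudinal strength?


sigma_1 = sigma_f*Vf + sigma_m*(1-Vf) = 2573*0.52 + 36*0.48 = 1355.2 MPa

1355.2 MPa


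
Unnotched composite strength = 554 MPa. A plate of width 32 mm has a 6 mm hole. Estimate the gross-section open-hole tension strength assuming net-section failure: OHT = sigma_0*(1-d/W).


OHT = sigma_0*(1-d/W) = 554*(1-6/32) = 450.1 MPa

450.1 MPa


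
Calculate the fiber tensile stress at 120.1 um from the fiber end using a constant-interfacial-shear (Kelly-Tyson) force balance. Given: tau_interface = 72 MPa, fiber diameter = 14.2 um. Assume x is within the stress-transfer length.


Force balance: sigma_f * (pi*d^2/4) = tau * (pi*d) * x  ->  sigma_f = 4 * tau * x / d
sigma_f = 4 * 72 * 120.1 / 14.2 = 2435.8 MPa

2435.8 MPa


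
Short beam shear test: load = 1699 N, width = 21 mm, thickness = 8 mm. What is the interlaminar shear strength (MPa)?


ILSS = 3F/(4bh) = 3*1699/(4*21*8) = 7.58 MPa

7.58 MPa


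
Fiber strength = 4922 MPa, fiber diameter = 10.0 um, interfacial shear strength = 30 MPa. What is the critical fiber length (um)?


Lc = sigma_f * d / (2 * tau_i) = 4922 * 10.0 / (2 * 30) = 820.3 um

820.3 um


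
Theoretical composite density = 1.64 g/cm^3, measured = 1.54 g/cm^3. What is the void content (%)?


Void% = (rho_theo - rho_actual)/rho_theo * 100 = (1.64 - 1.54)/1.64 * 100 = 6.1%

6.1%


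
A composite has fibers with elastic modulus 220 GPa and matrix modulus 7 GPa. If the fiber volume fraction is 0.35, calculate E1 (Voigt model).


E1 = Ef*Vf + Em*(1-Vf) = 220*0.35 + 7*0.65 = 81.55 GPa

81.55 GPa


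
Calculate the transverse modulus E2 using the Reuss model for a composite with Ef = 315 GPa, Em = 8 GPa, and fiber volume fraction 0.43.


1/E2 = Vf/Ef + (1-Vf)/Em = 0.43/315 + 0.57/8
E2 = 13.77 GPa

13.77 GPa


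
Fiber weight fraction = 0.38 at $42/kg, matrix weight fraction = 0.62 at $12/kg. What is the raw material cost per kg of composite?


Cost = cost_f*Wf + cost_m*Wm = 42*0.38 + 12*0.62 = $23.4/kg

$23.4/kg


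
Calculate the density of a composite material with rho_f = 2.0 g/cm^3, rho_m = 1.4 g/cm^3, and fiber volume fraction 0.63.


rho_c = rho_f*Vf + rho_m*(1-Vf) = 2.0*0.63 + 1.4*0.37 = 1.778 g/cm^3

1.778 g/cm^3


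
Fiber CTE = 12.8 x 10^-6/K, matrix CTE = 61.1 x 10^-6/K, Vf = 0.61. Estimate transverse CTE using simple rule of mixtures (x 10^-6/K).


alpha_2 = alpha_f*Vf + alpha_m*(1-Vf) = 12.8*0.61 + 61.1*0.39 = 31.6 x 10^-6/K

31.6 x 10^-6/K


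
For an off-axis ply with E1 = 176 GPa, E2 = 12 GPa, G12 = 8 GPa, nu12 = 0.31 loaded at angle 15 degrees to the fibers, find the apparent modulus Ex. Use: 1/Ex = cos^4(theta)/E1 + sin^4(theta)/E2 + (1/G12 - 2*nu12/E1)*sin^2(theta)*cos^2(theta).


cos^4(15) = 0.870513, sin^4(15) = 0.004487, sin^2(15)*cos^2(15) = 0.0625
1/G12 - 2*nu12/E1 = 1/8 - 2*0.31/176 = 0.121477 GPa^-1
1/Ex = 0.870513/176 + 0.004487/12 + 0.121477*0.0625 = 0.0129124 GPa^-1
Ex = 77.45 GPa

77.45 GPa
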